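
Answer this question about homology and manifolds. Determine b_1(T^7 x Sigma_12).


pi_1(A x B) = pi_1(A) x pi_1(B); rank of abelianization = b_1.
b_1(T^7) = 7, b_1(Sigma_12) = 2*12 = 24.
b_1(product) = 7 + 24 = 31

31


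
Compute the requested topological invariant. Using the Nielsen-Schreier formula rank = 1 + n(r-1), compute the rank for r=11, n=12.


Nielsen-Schreier: an index-n subgroup of F_r is free of rank 1 + n(r-1).
Equivalently: chi(cover) = n*chi(base); chi(vee_r S^1) = 1 - 11 = -10.
chi(E) = 12*(-10) = -120; rank = 1 - chi(E) = 1 - (-120) = 121.
rank = 1 + 12*(11-1) = 1 + 120 = 121

121


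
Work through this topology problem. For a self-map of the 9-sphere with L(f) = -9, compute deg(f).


L(f) = 1 + (-1)^9 deg(f) on S^9.
-9 = 1 + (-1)^9 * deg(f)
(-1)^9 * deg(f) = -10
deg(f) = 10

10


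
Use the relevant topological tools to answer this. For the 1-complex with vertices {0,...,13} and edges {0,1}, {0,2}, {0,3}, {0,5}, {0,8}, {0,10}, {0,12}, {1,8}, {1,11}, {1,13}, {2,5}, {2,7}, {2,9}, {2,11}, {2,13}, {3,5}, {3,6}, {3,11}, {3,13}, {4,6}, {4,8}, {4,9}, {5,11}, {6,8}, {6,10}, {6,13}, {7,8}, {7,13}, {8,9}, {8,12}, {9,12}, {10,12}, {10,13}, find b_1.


b_1 = E - V + (number of components).
E = 33, V = 14, components = 1.
b_1 = 33 - 14 + 1 = 20

20


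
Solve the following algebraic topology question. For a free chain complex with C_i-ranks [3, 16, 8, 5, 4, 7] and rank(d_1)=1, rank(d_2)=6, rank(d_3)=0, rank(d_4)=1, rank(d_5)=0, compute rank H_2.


rank H_k = rank(ker d_k) - rank(im d_{k+1}).
rank(ker d_2) = rank(C_2) - rank(d_2) = 8 - 6 = 2.
rank(im d_{2+1}) = 0.
rank H_2 = 2 - 0 = 2

2


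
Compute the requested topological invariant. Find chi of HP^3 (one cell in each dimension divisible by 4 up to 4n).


HP^3 has one cell in each dimension 0, 4, ..., 4*3 (3+1 cells, all even-dim).
chi = 3 + 1 = 4

4


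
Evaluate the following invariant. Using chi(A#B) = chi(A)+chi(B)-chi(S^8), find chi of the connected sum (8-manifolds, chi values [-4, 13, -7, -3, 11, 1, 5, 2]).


For n-manifolds: chi(A#B) = chi(A) + chi(B) - chi(S^8).
chi(S^8) = 1 + (-1)^8 = 2.
chi(#) = (sum chi_i) - (8-1)*chi(S^8) = 18 - 7*2 = 4

4


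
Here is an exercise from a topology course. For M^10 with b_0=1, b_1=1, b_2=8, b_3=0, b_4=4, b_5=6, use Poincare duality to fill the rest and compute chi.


By Poincare duality b_k = b_{10-k}, so full Betti numbers: b_0=1, b_1=1, b_2=8, b_3=0, b_4=4, b_5=6, b_6=4, b_7=0, b_8=8, b_9=1, b_10=1.
chi = sum (-1)^k b_k = 18

18


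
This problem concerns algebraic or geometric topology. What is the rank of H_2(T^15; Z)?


By the Kunneth formula, b_k(T^n) = C(n,k).
b_2(T^15) = C(15,2).
C(15,2) = 15!/(2!*13!) = 105

105


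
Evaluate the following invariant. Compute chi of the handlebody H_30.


A genus-g handlebody deformation retracts to a wedge of g circles.
chi(vee_g S^1) = 1 - g.
chi(H_30) = 1 - 30 = -29

-29


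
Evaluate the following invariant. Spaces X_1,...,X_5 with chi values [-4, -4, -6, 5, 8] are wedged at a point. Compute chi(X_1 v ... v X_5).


chi(A v B) = chi(A) + chi(B) - 1 (one point identified).
For 5 spaces: chi = (sum chi_i) - (5 - 1).
sum = -1; chi = -1 - 4 = -5

-5


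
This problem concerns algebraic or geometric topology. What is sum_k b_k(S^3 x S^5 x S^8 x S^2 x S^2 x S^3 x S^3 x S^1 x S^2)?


Total Betti number is multiplicative under products.
Each S^d (d>=1) has total Betti number 2.
There are 9 sphere factors.
Total = 2^9 = 512

512


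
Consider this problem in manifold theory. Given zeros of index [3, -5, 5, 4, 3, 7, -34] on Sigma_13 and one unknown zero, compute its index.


Poincare-Hopf: sum of indices = chi(M).
chi(Sigma_13) = 2 - 2*13 = -24.
Sum of known indices = -17.
x = chi - (sum known) = -24 - (-17) = -7

-7


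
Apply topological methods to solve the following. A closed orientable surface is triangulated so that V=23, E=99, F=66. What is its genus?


chi = V - E + F = 23 - 99 + 66 = -10
For orientable closed surface: chi = 2 - 2g, so g = (2 - chi)/2.
g = (2 - (-10)) / 2 = 12 / 2 = 6

6


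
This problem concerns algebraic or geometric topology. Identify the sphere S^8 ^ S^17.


S^m ^ S^n = S^{m+n}.
k = 8 + 17 = 25

25


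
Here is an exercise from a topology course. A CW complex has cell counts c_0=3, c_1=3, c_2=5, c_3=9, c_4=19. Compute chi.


chi = sum_k (-1)^k c_k.
= (-1)^0*3 + (-1)^1*3 + (-1)^2*5 + (-1)^3*9 + (-1)^4*19
= (3) + (-3) + (5) + (-9) + (19)
= 15

15


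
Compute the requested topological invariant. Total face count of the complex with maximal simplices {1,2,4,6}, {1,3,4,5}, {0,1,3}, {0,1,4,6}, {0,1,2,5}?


Each maximal simplex on m vertices has 2^m - 1 nonempty faces.
Take the union (dedupe shared faces).
Total distinct faces = 45

45


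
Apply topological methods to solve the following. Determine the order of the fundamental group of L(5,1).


pi_1(L(p,q)) = Z/pZ for any q coprime to p.
|pi_1(L(5,1))| = 5

5


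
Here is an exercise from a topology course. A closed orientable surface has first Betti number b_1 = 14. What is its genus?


For a closed orientable surface: b_1 = 2g.
14 = 2g
g = 14 / 2 = 7

7


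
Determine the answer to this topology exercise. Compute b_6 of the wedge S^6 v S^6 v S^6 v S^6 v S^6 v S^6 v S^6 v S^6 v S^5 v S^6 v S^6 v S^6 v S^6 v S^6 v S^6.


For a wedge of spheres, H_k (k>0) is free on one generator per sphere of dimension k.
Spheres of dimension 6: count = 14.
b_6 = 14

14


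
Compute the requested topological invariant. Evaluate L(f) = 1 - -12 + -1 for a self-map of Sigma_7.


L(f) = tr(f_0*) - tr(f_1*) + tr(f_2*).
= 1 - (-12) + (-1)
= 12

12


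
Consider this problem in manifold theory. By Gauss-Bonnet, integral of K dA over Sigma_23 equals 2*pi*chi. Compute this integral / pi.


Gauss-Bonnet: integral K dA = 2*pi*chi(M).
chi(Sigma_23) = 2 - 2*23 = -44.
(integral K dA)/pi = 2*chi = 2*(-44) = -88

-88


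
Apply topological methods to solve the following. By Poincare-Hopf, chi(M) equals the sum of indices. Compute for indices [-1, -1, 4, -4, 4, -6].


Poincare-Hopf: chi(M) = sum of indices of zeros.
chi = (-1) + (-1) + (4) + (-4) + (4) + (-6) = -4

-4


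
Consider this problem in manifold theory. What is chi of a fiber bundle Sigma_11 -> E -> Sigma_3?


For a fiber bundle F -> E -> B (with CW structure): chi(E) = chi(B) * chi(F).
chi(Sigma_3) = -4, chi(Sigma_11) = -20.
chi(E) = (-4) * (-20) = 80

80


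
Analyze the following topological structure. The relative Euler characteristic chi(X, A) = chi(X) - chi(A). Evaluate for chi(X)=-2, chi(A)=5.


Relative Euler characteristic: chi(X, A) = chi(X) - chi(A).
= -2 - (5) = -7

-7


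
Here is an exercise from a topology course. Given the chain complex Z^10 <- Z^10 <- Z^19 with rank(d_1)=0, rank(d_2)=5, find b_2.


rank H_k = rank(ker d_k) - rank(im d_{k+1}).
rank(ker d_2) = rank(C_2) - rank(d_2) = 19 - 5 = 14.
rank(im d_{2+1}) = 0.
rank H_2 = 14 - 0 = 14

14


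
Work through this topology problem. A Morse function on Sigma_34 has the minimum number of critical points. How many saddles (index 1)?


A perfect Morse function has m_k = b_k.
For Sigma_34: b_0=1, b_1=2g=68, b_2=1.
Saddles m_1 = 2g = 68

68


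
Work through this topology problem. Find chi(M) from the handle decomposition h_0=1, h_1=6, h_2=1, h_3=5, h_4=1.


Handles of index k contribute (-1)^k to chi (same as CW cells).
chi = (1) + (-6) + (1) + (-5) + (1) = -8

-8


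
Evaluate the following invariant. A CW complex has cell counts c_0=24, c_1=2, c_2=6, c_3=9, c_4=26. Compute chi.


chi = sum_k (-1)^k c_k.
= (-1)^0*24 + (-1)^1*2 + (-1)^2*6 + (-1)^3*9 + (-1)^4*26
= (24) + (-2) + (6) + (-9) + (26)
= 45

45


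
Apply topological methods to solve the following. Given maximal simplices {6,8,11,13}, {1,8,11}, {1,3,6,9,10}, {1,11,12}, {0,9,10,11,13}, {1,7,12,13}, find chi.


Enumerate all faces; f-vector: f_0=11, f_1=33, f_2=30, f_3=12, f_4=2.
chi = sum (-1)^k f_k = -2

-2


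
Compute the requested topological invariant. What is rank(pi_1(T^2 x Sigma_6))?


pi_1(A x B) = pi_1(A) x pi_1(B); rank of abelianization = b_1.
b_1(T^2) = 2, b_1(Sigma_6) = 2*6 = 12.
b_1(product) = 2 + 12 = 14

14


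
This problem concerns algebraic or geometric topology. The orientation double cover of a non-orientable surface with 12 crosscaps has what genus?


chi(N_12) = 2 - 12 = -10.
Double cover: chi(Sigma_g) = 2 * chi(N_12) = 2*(-10) = -20.
2 - 2g = -20, so g = (2 - (-20))/2 = 22/2 = 11

11


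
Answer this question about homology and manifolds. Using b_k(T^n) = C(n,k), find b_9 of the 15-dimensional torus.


By the Kunneth formula, b_k(T^n) = C(n,k).
b_9(T^15) = C(15,9).
C(15,9) = 15!/(9!*6!) = 5005

5005


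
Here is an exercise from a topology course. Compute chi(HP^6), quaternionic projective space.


HP^6 has one cell in each dimension 0, 4, ..., 4*6 (6+1 cells, all even-dim).
chi = 6 + 1 = 7

7


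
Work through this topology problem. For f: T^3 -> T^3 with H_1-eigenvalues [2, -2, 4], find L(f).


For a torus self-map: L(f) = det(I - A) where A acts on H_1.
L(f) = (1-2) * (1--2) * (1-4) = -1 * 3 * -3 = 9

9


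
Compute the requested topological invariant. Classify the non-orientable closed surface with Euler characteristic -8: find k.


chi = 2 - k for closed non-orientable surfaces with k crosscaps.
-8 = 2 - k
k = 2 - (-8) = 10

10


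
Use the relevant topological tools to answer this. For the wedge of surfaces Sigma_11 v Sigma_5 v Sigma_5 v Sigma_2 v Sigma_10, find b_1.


For a wedge X v Y: reduced H_k(X v Y) = H_k(X) + H_k(Y).
Each Sigma_g contributes b_1 = 2g.
b_1 = 22 + 10 + 10 + 4 + 20 = 66

66


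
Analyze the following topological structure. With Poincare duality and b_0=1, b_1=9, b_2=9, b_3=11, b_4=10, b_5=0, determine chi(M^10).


By Poincare duality b_k = b_{10-k}, so full Betti numbers: b_0=1, b_1=9, b_2=9, b_3=11, b_4=10, b_5=0, b_6=10, b_7=11, b_8=9, b_9=9, b_10=1.
chi = sum (-1)^k b_k = 0

0


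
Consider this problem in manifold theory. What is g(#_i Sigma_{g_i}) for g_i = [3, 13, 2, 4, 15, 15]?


Genus is additive under connected sum of orientable surfaces.
g = 3 + 13 + 2 + 4 + 15 + 15 = 52

52


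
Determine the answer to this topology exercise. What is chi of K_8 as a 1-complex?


K_8: V = 8, E = C(8,2) = 28.
chi = V - E = 8 - 28 = -20

-20


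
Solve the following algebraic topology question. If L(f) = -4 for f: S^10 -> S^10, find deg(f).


L(f) = 1 + (-1)^10 deg(f) on S^10.
-4 = 1 + (-1)^10 * deg(f)
(-1)^10 * deg(f) = -5
deg(f) = -5

-5


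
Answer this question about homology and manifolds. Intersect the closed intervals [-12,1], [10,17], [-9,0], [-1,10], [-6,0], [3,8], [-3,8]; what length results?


Intersection = [max(a_i), min(b_i)] = [10, 0].
Since 10 > 0, the intersection is empty.
Length = 0

0


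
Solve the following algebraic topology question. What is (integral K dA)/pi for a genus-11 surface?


Gauss-Bonnet: integral K dA = 2*pi*chi(M).
chi(Sigma_11) = 2 - 2*11 = -20.
(integral K dA)/pi = 2*chi = 2*(-20) = -40

-40


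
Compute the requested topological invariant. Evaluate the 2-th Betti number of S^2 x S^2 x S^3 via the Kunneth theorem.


Each S^d has Poincare polynomial 1 + t^d.
The product S^2 x S^2 x S^3 has Poincare polynomial prod(1+t^d_i).
Expanding: b_0=1, b_2=2, b_3=1, b_4=1, b_5=2, b_7=1.
b_2 = 2

2


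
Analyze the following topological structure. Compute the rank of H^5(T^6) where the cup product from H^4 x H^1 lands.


Cup product: H^p x H^q -> H^{p+q}; here p+q = 4+1 = 5.
rank H^k(T^n) = C(n,k).
C(6,5) = 6

6


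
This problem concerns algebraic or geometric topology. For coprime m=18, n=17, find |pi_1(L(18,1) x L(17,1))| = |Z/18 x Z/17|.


pi_1(X x Y) = pi_1(X) x pi_1(Y).
pi_1(L(18,1)) = Z/18, pi_1(L(17,1)) = Z/17.
|Z/18 x Z/17| = 18 * 17 = 306

306


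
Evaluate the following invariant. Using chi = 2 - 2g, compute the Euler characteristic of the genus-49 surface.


For a closed orientable surface of genus g: chi = 2 - 2g.
Here g = 49.
chi = 2 - 2*49 = 2 - 98 = -96

-96


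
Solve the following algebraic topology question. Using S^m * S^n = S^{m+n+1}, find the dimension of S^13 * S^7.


Join of spheres: S^m * S^n = S^{m+n+1}.
dim = 13 + 7 + 1 = 21

21


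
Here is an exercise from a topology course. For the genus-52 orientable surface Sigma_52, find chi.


For a closed orientable surface of genus g: chi = 2 - 2g.
Here g = 52.
chi = 2 - 2*52 = 2 - 104 = -102

-102


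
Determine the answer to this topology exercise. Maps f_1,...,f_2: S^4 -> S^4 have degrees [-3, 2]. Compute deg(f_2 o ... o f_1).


Degree is multiplicative: deg(composition) = product of degrees.
= (-3) * (2) = -6

-6


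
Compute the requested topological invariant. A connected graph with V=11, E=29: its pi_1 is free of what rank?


For a connected graph: rank(pi_1) = b_1 = E - V + 1 = 1 - chi.
chi = V - E = 11 - 29 = -18.
rank = 1 - (-18) = 29 - 11 + 1 = 19

19


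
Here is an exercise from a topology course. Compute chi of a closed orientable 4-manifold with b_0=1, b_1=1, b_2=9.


By Poincare duality b_k = b_{4-k}, so full Betti numbers: b_0=1, b_1=1, b_2=9, b_3=1, b_4=1.
chi = sum (-1)^k b_k = 9

9


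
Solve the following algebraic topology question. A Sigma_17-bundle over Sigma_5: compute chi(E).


For a fiber bundle F -> E -> B (with CW structure): chi(E) = chi(B) * chi(F).
chi(Sigma_5) = -8, chi(Sigma_17) = -32.
chi(E) = (-8) * (-32) = 256

256


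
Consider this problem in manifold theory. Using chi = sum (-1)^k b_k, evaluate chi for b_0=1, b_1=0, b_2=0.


chi = sum_k (-1)^k b_k.
= (1) + (0) + (0)
= 1

1


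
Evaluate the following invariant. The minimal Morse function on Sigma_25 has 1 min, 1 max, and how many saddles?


A perfect Morse function has m_k = b_k.
For Sigma_25: b_0=1, b_1=2g=50, b_2=1.
Saddles m_1 = 2g = 50

50


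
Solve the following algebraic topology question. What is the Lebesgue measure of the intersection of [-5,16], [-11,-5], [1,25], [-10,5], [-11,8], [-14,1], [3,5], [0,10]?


Intersection = [max(a_i), min(b_i)] = [3, -5].
Since 3 > -5, the intersection is empty.
Length = 0

0


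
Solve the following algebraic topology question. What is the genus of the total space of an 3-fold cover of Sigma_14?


For an n-sheeted cover: chi(E) = n * chi(B).
chi(Sigma_14) = 2 - 2*14 = -26.
chi(E) = 3 * (-26) = -78.
genus(E) = (2 - chi(E))/2 = (2 - (-78))/2 = 80/2 = 40

40


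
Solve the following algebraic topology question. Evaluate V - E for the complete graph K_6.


K_6: V = 6, E = C(6,2) = 15.
chi = V - E = 6 - 15 = -9

-9


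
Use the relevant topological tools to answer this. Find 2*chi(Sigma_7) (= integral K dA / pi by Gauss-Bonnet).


Gauss-Bonnet: integral K dA = 2*pi*chi(M).
chi(Sigma_7) = 2 - 2*7 = -12.
(integral K dA)/pi = 2*chi = 2*(-12) = -24

-24


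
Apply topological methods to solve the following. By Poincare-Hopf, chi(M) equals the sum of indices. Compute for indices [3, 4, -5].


Poincare-Hopf: chi(M) = sum of indices of zeros.
chi = (3) + (4) + (-5) = 2

2


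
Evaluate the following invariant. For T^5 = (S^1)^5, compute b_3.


By the Kunneth formula, b_k(T^n) = C(n,k).
b_3(T^5) = C(5,3).
C(5,3) = 5!/(3!*2!) = 10

10


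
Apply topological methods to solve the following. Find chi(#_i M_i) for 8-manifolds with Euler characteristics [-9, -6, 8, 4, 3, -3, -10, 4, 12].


For n-manifolds: chi(A#B) = chi(A) + chi(B) - chi(S^8).
chi(S^8) = 1 + (-1)^8 = 2.
chi(#) = (sum chi_i) - (9-1)*chi(S^8) = 3 - 8*2 = -13

-13


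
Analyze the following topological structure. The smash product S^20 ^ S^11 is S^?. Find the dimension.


S^m ^ S^n = S^{m+n}.
k = 20 + 11 = 31

31


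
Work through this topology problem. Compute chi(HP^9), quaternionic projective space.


HP^9 has one cell in each dimension 0, 4, ..., 4*9 (9+1 cells, all even-dim).
chi = 9 + 1 = 10

10


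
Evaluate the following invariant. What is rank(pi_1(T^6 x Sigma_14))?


pi_1(A x B) = pi_1(A) x pi_1(B); rank of abelianization = b_1.
b_1(T^6) = 6, b_1(Sigma_14) = 2*14 = 28.
b_1(product) = 6 + 28 = 34

34


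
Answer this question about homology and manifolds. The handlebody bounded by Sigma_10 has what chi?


A genus-g handlebody deformation retracts to a wedge of g circles.
chi(vee_g S^1) = 1 - g.
chi(H_10) = 1 - 10 = -9

-9


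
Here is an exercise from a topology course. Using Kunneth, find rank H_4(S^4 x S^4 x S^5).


Each S^d has Poincare polynomial 1 + t^d.
The product S^4 x S^4 x S^5 has Poincare polynomial prod(1+t^d_i).
Expanding: b_0=1, b_4=2, b_5=1, b_8=1, b_9=2, b_13=1.
b_4 = 2

2


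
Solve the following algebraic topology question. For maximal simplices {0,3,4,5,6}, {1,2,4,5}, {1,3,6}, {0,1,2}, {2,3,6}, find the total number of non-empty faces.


Each maximal simplex on m vertices has 2^m - 1 nonempty faces.
Take the union (dedupe shared faces).
Total distinct faces = 52

52


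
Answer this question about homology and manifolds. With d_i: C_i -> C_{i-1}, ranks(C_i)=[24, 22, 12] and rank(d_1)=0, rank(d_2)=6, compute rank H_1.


rank H_k = rank(ker d_k) - rank(im d_{k+1}).
rank(ker d_1) = rank(C_1) - rank(d_1) = 22 - 0 = 22.
rank(im d_{1+1}) = 6.
rank H_1 = 22 - 6 = 16

16


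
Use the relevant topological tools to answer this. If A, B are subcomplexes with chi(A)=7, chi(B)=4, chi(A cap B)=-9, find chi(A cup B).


chi(A cup B) = chi(A) + chi(B) - chi(A cap B)
= 7 + (4) - (-9)
= 20

20


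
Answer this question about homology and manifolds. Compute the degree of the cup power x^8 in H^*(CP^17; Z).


|x| = 2 in H^*(CP^n).
|x^8| = 8 * |x| = 8 * 2 = 16

16


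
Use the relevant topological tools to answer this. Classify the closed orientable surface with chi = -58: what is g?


chi = 2 - 2g for closed orientable surfaces.
-58 = 2 - 2g
2g = 2 - (-58) = 60
g = 30

30


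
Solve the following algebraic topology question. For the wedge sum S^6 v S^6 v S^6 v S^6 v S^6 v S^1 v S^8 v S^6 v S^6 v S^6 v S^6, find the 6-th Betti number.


For a wedge of spheres, H_k (k>0) is free on one generator per sphere of dimension k.
Spheres of dimension 6: count = 9.
b_6 = 9

9


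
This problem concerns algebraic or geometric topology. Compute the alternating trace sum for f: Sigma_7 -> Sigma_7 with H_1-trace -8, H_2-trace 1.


L(f) = tr(f_0*) - tr(f_1*) + tr(f_2*).
= 1 - (-8) + (1)
= 10

10


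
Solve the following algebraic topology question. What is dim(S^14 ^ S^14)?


S^m ^ S^n = S^{m+n}.
k = 14 + 14 = 28

28


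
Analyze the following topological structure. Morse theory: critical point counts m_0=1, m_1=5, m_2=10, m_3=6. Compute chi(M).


Morse theory: chi(M) = sum_k (-1)^k m_k where m_k = #(index-k critical points).
= (1) + (-5) + (10) + (-6) = 0

0


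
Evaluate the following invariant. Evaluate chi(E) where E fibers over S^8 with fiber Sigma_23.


chi(S^8) = 2 (n even), chi(Sigma_23) = 2 - 2*23 = -44.
chi(E) = 2 * (-44) = -88

-88


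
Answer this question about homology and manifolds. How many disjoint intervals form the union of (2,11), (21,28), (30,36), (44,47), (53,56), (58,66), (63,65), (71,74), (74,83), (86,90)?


Sort and merge overlapping open intervals.
Merged: (2,11), (21,28), (30,36), (44,47), (53,56), (58,66), (71,74), (74,83), (86,90).
Number of components = 9

9


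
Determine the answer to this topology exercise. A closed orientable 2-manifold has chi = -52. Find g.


chi = 2 - 2g for closed orientable surfaces.
-52 = 2 - 2g
2g = 2 - (-52) = 54
g = 27

27


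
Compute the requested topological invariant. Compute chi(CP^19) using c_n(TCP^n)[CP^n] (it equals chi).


For any closed oriented manifold, <e(TM),[M]> = chi(M).
chi(CP^19) = 19+1 = 20

20


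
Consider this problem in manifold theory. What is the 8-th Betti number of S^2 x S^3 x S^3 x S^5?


Each S^d has Poincare polynomial 1 + t^d.
The product S^2 x S^3 x S^3 x S^5 has Poincare polynomial prod(1+t^d_i).
Expanding: b_0=1, b_2=1, b_3=2, b_5=3, b_6=1, b_7=1, b_8=3, b_10=2, b_11=1, b_13=1.
b_8 = 3

3


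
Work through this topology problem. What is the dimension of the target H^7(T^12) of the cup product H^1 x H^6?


Cup product: H^p x H^q -> H^{p+q}; here p+q = 1+6 = 7.
rank H^k(T^n) = C(n,k).
C(12,7) = 792

792


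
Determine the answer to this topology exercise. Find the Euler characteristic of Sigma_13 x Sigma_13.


chi(Sigma_13) = 2 - 2*13 = -24
chi(Sigma_13) = 2 - 2*13 = -24
chi(product) = (-24) * (-24) = 576

576


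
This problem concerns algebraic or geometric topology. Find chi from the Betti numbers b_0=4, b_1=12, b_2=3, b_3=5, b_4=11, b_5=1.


chi = sum_k (-1)^k b_k.
= (4) + (-12) + (3) + (-5) + (11) + (-1)
= 0

0


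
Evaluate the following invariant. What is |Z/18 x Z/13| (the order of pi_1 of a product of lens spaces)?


pi_1(X x Y) = pi_1(X) x pi_1(Y).
pi_1(L(18,1)) = Z/18, pi_1(L(13,1)) = Z/13.
|Z/18 x Z/13| = 18 * 13 = 234

234


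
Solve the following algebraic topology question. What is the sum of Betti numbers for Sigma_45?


For Sigma_45: b_0 = 1, b_1 = 2g = 90, b_2 = 1.
Total = 1 + 90 + 1 = 92

92


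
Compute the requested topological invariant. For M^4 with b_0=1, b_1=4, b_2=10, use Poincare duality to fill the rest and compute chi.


By Poincare duality b_k = b_{4-k}, so full Betti numbers: b_0=1, b_1=4, b_2=10, b_3=4, b_4=1.
chi = sum (-1)^k b_k = 4

4


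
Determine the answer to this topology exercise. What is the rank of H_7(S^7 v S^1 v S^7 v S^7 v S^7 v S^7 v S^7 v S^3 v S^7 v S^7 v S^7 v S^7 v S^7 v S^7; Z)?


For a wedge of spheres, H_k (k>0) is free on one generator per sphere of dimension k.
Spheres of dimension 7: count = 12.
b_7 = 12

12


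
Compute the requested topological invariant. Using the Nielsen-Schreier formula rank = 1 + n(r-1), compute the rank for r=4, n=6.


Nielsen-Schreier: an index-n subgroup of F_r is free of rank 1 + n(r-1).
Equivalently: chi(cover) = n*chi(base); chi(vee_r S^1) = 1 - 4 = -3.
chi(E) = 6*(-3) = -18; rank = 1 - chi(E) = 1 - (-18) = 19.
rank = 1 + 6*(4-1) = 1 + 18 = 19

19


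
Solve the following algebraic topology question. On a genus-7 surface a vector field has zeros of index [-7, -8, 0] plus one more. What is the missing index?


Poincare-Hopf: sum of indices = chi(M).
chi(Sigma_7) = 2 - 2*7 = -12.
Sum of known indices = -15.
x = chi - (sum known) = -12 - (-15) = 3

3


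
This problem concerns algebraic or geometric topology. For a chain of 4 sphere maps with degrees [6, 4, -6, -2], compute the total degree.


Degree is multiplicative: deg(composition) = product of degrees.
= (6) * (4) * (-6) * (-2) = 288

288


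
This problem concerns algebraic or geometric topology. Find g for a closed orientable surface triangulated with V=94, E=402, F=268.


chi = V - E + F = 94 - 402 + 268 = -40
For orientable closed surface: chi = 2 - 2g, so g = (2 - chi)/2.
g = (2 - (-40)) / 2 = 42 / 2 = 21

21


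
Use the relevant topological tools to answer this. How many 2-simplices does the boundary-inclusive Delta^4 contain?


Delta^4 has 4+1 vertices. A 2-face is a choice of 2+1 vertices.
f_2 = C(4+1, 2+1) = C(5,3) = 10

10


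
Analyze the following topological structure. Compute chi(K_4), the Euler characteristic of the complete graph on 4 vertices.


K_4: V = 4, E = C(4,2) = 6.
chi = V - E = 4 - 6 = -2

-2


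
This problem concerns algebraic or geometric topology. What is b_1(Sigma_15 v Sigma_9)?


For a wedge: H_1(A v B) = H_1(A) + H_1(B).
b_1(Sigma_15) = 30, b_1(Sigma_9) = 18.
b_1 = 30 + 18 = 48

48


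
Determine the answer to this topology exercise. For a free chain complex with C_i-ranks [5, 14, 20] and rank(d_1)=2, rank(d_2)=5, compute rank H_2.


rank H_k = rank(ker d_k) - rank(im d_{k+1}).
rank(ker d_2) = rank(C_2) - rank(d_2) = 20 - 5 = 15.
rank(im d_{2+1}) = 0.
rank H_2 = 15 - 0 = 15

15


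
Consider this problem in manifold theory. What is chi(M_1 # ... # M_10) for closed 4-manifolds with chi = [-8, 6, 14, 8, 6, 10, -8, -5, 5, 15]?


For n-manifolds: chi(A#B) = chi(A) + chi(B) - chi(S^4).
chi(S^4) = 1 + (-1)^4 = 2.
chi(#) = (sum chi_i) - (10-1)*chi(S^4) = 43 - 9*2 = 25

25


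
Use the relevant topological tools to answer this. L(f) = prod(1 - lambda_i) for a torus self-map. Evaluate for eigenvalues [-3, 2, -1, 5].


For a torus self-map: L(f) = det(I - A) where A acts on H_1.
L(f) = (1--3) * (1-2) * (1--1) * (1-5) = 4 * -1 * 2 * -4 = 32

32


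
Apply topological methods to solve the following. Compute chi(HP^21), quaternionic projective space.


HP^21 has one cell in each dimension 0, 4, ..., 4*21 (21+1 cells, all even-dim).
chi = 21 + 1 = 22

22


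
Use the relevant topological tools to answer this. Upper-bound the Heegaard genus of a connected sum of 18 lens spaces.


Heegaard genus satisfies g(A#B) <= g(A) + g(B).
Each lens space has g = 1.
Upper bound: 18 * 1 = 18

18


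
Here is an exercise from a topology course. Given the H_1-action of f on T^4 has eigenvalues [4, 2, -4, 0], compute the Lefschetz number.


For a torus self-map: L(f) = det(I - A) where A acts on H_1.
L(f) = (1-4) * (1-2) * (1--4) * (1-0) = -3 * -1 * 5 * 1 = 15

15


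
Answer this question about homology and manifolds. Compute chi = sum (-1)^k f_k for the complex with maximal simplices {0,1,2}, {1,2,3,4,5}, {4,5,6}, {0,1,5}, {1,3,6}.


Enumerate all faces; f-vector: f_0=7, f_1=17, f_2=14, f_3=5, f_4=1.
chi = sum (-1)^k f_k = 0

0


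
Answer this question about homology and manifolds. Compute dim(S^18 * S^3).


Join of spheres: S^m * S^n = S^{m+n+1}.
dim = 18 + 3 + 1 = 22

22


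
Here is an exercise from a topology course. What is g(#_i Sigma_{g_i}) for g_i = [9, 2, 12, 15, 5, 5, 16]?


Genus is additive under connected sum of orientable surfaces.
g = 9 + 2 + 12 + 15 + 5 + 5 + 16 = 64

64


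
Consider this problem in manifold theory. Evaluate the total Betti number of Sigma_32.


For Sigma_32: b_0 = 1, b_1 = 2g = 64, b_2 = 1.
Total = 1 + 64 + 1 = 66

66


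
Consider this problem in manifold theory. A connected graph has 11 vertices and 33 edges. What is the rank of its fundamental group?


For a connected graph: rank(pi_1) = b_1 = E - V + 1 = 1 - chi.
chi = V - E = 11 - 33 = -22.
rank = 1 - (-22) = 33 - 11 + 1 = 23

23


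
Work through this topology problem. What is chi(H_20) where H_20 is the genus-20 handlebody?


A genus-g handlebody deformation retracts to a wedge of g circles.
chi(vee_g S^1) = 1 - g.
chi(H_20) = 1 - 20 = -19

-19


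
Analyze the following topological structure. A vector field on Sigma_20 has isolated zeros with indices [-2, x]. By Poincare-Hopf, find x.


Poincare-Hopf: sum of indices = chi(M).
chi(Sigma_20) = 2 - 2*20 = -38.
Sum of known indices = -2.
x = chi - (sum known) = -38 - (-2) = -36

-36


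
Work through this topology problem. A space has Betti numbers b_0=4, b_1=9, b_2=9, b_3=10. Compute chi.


chi = sum_k (-1)^k b_k.
= (4) + (-9) + (9) + (-10)
= -6

-6


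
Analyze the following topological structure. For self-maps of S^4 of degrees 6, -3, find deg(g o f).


Degree is multiplicative under composition: deg(g o f) = deg(g) * deg(f).
= -3 * 6 = -18

-18


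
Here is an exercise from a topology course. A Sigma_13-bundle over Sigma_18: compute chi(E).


For a fiber bundle F -> E -> B (with CW structure): chi(E) = chi(B) * chi(F).
chi(Sigma_18) = -34, chi(Sigma_13) = -24.
chi(E) = (-34) * (-24) = 816

816


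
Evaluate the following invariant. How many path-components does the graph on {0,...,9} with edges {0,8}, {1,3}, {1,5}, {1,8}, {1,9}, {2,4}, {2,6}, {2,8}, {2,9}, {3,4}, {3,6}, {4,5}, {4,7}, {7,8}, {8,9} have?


Run DFS/union-find over 10 vertices.
V = 10, E = 15.
Number of components = 1

1


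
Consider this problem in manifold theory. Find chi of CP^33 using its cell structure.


CP^33 has one cell in each even dimension 0, 2, ..., 2*33 (33+1 cells total).
All cells are even-dimensional, so chi = number of cells.
chi = 33 + 1 = 34

34


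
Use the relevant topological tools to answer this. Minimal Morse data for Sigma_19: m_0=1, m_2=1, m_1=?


A perfect Morse function has m_k = b_k.
For Sigma_19: b_0=1, b_1=2g=38, b_2=1.
Saddles m_1 = 2g = 38

38


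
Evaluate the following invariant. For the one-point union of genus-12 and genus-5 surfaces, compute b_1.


For a wedge: H_1(A v B) = H_1(A) + H_1(B).
b_1(Sigma_12) = 24, b_1(Sigma_5) = 10.
b_1 = 24 + 10 = 34

34


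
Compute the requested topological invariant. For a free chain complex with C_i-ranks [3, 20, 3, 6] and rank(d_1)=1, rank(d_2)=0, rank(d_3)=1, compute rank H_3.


rank H_k = rank(ker d_k) - rank(im d_{k+1}).
rank(ker d_3) = rank(C_3) - rank(d_3) = 6 - 1 = 5.
rank(im d_{3+1}) = 0.
rank H_3 = 5 - 0 = 5

5


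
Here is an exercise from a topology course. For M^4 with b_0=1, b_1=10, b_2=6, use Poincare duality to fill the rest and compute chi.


By Poincare duality b_k = b_{4-k}, so full Betti numbers: b_0=1, b_1=10, b_2=6, b_3=10, b_4=1.
chi = sum (-1)^k b_k = -12

-12


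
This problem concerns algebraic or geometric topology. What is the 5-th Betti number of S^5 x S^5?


Each S^d has Poincare polynomial 1 + t^d.
The product S^5 x S^5 has Poincare polynomial prod(1+t^d_i).
Expanding: b_0=1, b_5=2, b_10=1.
b_5 = 2

2


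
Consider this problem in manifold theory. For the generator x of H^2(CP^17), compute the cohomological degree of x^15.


|x| = 2 in H^*(CP^n).
|x^15| = 15 * |x| = 15 * 2 = 30

30


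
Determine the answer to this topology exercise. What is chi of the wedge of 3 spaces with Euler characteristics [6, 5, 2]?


chi(A v B) = chi(A) + chi(B) - 1 (one point identified).
For 3 spaces: chi = (sum chi_i) - (3 - 1).
sum = 13; chi = 13 - 2 = 11

11


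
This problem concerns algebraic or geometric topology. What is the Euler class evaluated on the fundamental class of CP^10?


For any closed oriented manifold, <e(TM),[M]> = chi(M).
chi(CP^10) = 10+1 = 11

11


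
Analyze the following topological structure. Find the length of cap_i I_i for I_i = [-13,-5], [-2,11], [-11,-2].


Intersection = [max(a_i), min(b_i)] = [-2, -5].
Since -2 > -5, the intersection is empty.
Length = 0

0


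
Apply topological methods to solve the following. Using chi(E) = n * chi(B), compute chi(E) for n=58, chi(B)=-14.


For a finite covering: chi(E) = (number of sheets) * chi(B).
chi(E) = 58 * (-14) = -812

-812


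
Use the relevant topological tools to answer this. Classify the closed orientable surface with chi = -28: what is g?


chi = 2 - 2g for closed orientable surfaces.
-28 = 2 - 2g
2g = 2 - (-28) = 30
g = 15

15


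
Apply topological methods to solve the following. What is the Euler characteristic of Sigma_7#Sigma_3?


chi(Sigma_7) = 2 - 2*7 = -12
chi(Sigma_3) = 2 - 2*3 = -4
For surfaces: chi(A#B) = chi(A) + chi(B) - 2.
chi = -12 + -4 - 2 = -18

-18


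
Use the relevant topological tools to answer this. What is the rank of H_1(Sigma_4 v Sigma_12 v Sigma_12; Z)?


For a wedge X v Y: reduced H_k(X v Y) = H_k(X) + H_k(Y).
Each Sigma_g contributes b_1 = 2g.
b_1 = 8 + 24 + 24 = 56

56


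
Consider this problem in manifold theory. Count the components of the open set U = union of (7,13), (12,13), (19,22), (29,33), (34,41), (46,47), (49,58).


Sort and merge overlapping open intervals.
Merged: (7,13), (19,22), (29,33), (34,41), (46,47), (49,58).
Number of components = 6

6


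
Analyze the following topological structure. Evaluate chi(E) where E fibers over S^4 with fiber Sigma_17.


chi(S^4) = 2 (n even), chi(Sigma_17) = 2 - 2*17 = -32.
chi(E) = 2 * (-32) = -64

-64


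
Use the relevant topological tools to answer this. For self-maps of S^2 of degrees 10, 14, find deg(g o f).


Degree is multiplicative under composition: deg(g o f) = deg(g) * deg(f).
= 14 * 10 = 140

140


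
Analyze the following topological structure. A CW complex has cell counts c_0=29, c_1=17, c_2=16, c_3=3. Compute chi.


chi = sum_k (-1)^k c_k.
= (-1)^0*29 + (-1)^1*17 + (-1)^2*16 + (-1)^3*3
= (29) + (-17) + (16) + (-3)
= 25

25


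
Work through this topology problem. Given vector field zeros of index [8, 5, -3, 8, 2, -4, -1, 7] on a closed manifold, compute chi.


Poincare-Hopf: chi(M) = sum of indices of zeros.
chi = (8) + (5) + (-3) + (8) + (2) + (-4) + (-1) + (7) = 22

22


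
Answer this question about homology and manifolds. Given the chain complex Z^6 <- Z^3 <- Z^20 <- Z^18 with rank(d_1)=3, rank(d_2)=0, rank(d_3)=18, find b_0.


rank H_k = rank(ker d_k) - rank(im d_{k+1}).
rank(ker d_0) = rank(C_0) - rank(d_0) = 6 - 0 = 6.
rank(im d_{0+1}) = 3.
rank H_0 = 6 - 3 = 3

3


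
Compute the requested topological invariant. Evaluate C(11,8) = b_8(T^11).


By the Kunneth formula, b_k(T^n) = C(n,k).
b_8(T^11) = C(11,8).
C(11,8) = 11!/(8!*3!) = 165

165


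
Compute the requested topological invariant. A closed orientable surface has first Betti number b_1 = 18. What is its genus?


For a closed orientable surface: b_1 = 2g.
18 = 2g
g = 18 / 2 = 9

9


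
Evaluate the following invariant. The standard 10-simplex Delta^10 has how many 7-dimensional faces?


Delta^10 has 10+1 vertices. A 7-face is a choice of 7+1 vertices.
f_7 = C(10+1, 7+1) = C(11,8) = 165

165


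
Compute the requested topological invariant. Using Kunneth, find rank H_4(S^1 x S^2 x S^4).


Each S^d has Poincare polynomial 1 + t^d.
The product S^1 x S^2 x S^4 has Poincare polynomial prod(1+t^d_i).
Expanding: b_0=1, b_1=1, b_2=1, b_3=1, b_4=1, b_5=1, b_6=1, b_7=1.
b_4 = 1

1


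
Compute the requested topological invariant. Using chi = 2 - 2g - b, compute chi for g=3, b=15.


For a compact orientable surface with genus g and b boundary components: chi = 2 - 2g - b.
chi = 2 - 2*3 - 15 = 2 - 6 - 15 = -19

-19


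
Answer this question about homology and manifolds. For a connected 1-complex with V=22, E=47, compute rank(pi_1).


For a connected graph: rank(pi_1) = b_1 = E - V + 1 = 1 - chi.
chi = V - E = 22 - 47 = -25.
rank = 1 - (-25) = 47 - 22 + 1 = 26

26


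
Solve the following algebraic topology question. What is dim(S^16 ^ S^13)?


S^m ^ S^n = S^{m+n}.
k = 16 + 13 = 29

29


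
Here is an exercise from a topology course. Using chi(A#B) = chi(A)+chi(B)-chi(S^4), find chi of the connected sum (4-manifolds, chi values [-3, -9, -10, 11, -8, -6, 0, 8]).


For n-manifolds: chi(A#B) = chi(A) + chi(B) - chi(S^4).
chi(S^4) = 1 + (-1)^4 = 2.
chi(#) = (sum chi_i) - (8-1)*chi(S^4) = -17 - 7*2 = -31

-31


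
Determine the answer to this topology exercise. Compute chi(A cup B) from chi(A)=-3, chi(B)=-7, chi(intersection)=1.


chi(A cup B) = chi(A) + chi(B) - chi(A cap B)
= -3 + (-7) - (1)
= -11

-11


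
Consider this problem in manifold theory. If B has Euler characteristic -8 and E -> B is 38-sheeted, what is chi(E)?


For a finite covering: chi(E) = (number of sheets) * chi(B).
chi(E) = 38 * (-8) = -304

-304


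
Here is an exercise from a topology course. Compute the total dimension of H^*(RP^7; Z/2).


H^k(RP^7; Z/2) = Z/2 for each 0 <= k <= 7.
Total dimension = 7 + 1 = 8

8


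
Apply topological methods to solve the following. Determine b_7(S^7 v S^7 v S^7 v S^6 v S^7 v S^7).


For a wedge of spheres, H_k (k>0) is free on one generator per sphere of dimension k.
Spheres of dimension 7: count = 5.
b_7 = 5

5


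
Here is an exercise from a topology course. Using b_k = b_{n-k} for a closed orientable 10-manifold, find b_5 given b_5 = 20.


Poincare duality for closed orientable n-manifolds: b_k = b_{n-k}.
Here n = 10, so b_5 = b_5 = 20

20


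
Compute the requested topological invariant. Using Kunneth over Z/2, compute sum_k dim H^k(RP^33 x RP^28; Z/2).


dim H^*(RP^n; Z/2) = n+1 (one Z/2 in each degree 0..n).
Total Betti number is multiplicative.
Total = (33+1) * (28+1) = 34 * 29 = 986

986


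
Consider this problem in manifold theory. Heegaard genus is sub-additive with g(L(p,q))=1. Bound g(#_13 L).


Heegaard genus satisfies g(A#B) <= g(A) + g(B).
Each lens space has g = 1.
Upper bound: 13 * 1 = 13

13


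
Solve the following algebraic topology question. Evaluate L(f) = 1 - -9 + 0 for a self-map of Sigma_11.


L(f) = tr(f_0*) - tr(f_1*) + tr(f_2*).
= 1 - (-9) + (0)
= 10

10


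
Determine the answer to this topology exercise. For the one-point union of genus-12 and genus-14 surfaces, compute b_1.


For a wedge: H_1(A v B) = H_1(A) + H_1(B).
b_1(Sigma_12) = 24, b_1(Sigma_14) = 28.
b_1 = 24 + 28 = 52

52


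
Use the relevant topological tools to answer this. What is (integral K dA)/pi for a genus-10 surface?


Gauss-Bonnet: integral K dA = 2*pi*chi(M).
chi(Sigma_10) = 2 - 2*10 = -18.
(integral K dA)/pi = 2*chi = 2*(-18) = -36

-36


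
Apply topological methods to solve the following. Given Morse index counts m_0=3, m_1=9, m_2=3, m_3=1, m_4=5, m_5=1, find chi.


Morse theory: chi(M) = sum_k (-1)^k m_k where m_k = #(index-k critical points).
= (3) + (-9) + (3) + (-1) + (5) + (-1) = 0

0


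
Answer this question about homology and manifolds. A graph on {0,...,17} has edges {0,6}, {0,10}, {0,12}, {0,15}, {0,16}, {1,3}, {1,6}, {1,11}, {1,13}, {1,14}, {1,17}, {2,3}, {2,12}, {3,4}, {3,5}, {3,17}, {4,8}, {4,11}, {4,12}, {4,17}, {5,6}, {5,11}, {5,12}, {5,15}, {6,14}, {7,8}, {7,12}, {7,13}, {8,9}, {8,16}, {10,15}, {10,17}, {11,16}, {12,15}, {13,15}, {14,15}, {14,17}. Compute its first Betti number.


b_1 = E - V + (number of components).
E = 37, V = 18, components = 1.
b_1 = 37 - 18 + 1 = 20

20


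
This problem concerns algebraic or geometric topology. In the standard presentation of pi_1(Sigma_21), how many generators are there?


Standard presentation: pi_1(Sigma_g) = <a_1,b_1,...,a_g,b_g | [a_1,b_1]...[a_g,b_g] = 1>.
Number of generators = 2g = 2*21 = 42

42


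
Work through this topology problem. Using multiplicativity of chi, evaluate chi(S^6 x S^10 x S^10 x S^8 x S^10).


chi is multiplicative: chi(X x Y) = chi(X) chi(Y).
Each even-dim sphere has chi = 2. There are 5 factors.
chi = 2^5 = 32

32


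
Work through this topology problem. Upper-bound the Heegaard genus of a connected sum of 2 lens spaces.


Heegaard genus satisfies g(A#B) <= g(A) + g(B).
Each lens space has g = 1.
Upper bound: 2 * 1 = 2

2


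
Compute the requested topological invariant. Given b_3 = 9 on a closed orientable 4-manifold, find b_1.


Poincare duality for closed orientable n-manifolds: b_k = b_{n-k}.
Here n = 4, so b_1 = b_3 = 9

9


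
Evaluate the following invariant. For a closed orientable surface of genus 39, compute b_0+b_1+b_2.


For Sigma_39: b_0 = 1, b_1 = 2g = 78, b_2 = 1.
Total = 1 + 78 + 1 = 80

80


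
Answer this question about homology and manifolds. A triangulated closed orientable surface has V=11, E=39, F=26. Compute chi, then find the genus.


chi = V - E + F = 11 - 39 + 26 = -2
For orientable closed surface: chi = 2 - 2g, so g = (2 - chi)/2.
g = (2 - (-2)) / 2 = 4 / 2 = 2

2


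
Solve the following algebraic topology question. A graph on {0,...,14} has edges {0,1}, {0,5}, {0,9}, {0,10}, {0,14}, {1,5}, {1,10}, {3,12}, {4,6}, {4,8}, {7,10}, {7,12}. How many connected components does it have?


Run DFS/union-find over 15 vertices.
V = 15, E = 12.
Number of components = 5

5


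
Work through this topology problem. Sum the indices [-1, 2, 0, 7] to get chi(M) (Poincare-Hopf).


Poincare-Hopf: chi(M) = sum of indices of zeros.
chi = (-1) + (2) + (0) + (7) = 8

8


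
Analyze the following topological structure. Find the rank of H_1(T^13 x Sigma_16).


pi_1(A x B) = pi_1(A) x pi_1(B); rank of abelianization = b_1.
b_1(T^13) = 13, b_1(Sigma_16) = 2*16 = 32.
b_1(product) = 13 + 32 = 45

45


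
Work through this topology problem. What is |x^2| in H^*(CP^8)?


|x| = 2 in H^*(CP^n).
|x^2| = 2 * |x| = 2 * 2 = 4

4
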